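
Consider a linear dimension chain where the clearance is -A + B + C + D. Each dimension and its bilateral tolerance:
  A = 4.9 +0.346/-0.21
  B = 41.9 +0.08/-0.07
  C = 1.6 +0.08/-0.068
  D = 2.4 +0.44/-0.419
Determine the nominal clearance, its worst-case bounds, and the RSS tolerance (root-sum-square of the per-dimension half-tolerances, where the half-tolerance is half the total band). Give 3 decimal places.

Stack each dimension's contribution:
  -A: nom -4.900 → Σnom=-4.900; wc +0.210/-0.346 → slack +0.210/-0.346; half-tol=0.278, Σhalf²=0.077284
  +B: nom +41.900 → Σnom=37.000; wc +0.080/-0.070 → slack +0.290/-0.416; half-tol=0.075, Σhalf²=0.082909
  +C: nom +1.600 → Σnom=38.600; wc +0.080/-0.068 → slack +0.370/-0.484; half-tol=0.074, Σhalf²=0.088385
  +D: nom +2.400 → Σnom=41.000; wc +0.440/-0.419 → slack +0.810/-0.903; half-tol=0.429, Σhalf²=0.272855
Nominal = 41.000. Worst-case = [41.000 - 0.903, 41.000 + 0.810] = [40.097, 41.810]. RSS = √0.272855 = 0.522.

nominal=41.000 wc=[40.097,41.810] rss=0.522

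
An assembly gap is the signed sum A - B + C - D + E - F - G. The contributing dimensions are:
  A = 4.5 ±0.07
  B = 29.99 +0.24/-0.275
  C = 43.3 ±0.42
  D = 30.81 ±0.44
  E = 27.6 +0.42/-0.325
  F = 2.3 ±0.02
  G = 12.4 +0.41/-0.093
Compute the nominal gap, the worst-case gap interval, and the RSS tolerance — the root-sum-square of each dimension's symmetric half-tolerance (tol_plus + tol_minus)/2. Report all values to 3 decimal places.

nominal=-0.100 wc=[-2.025,1.638] rss=0.802

Stack each dimension's contribution:
  +A: nom +4.500 → Σnom=4.500; wc +0.070/-0.070 → slack +0.070/-0.070; half-tol=0.070, Σhalf²=0.004900
  -B: nom -29.990 → Σnom=-25.490; wc +0.275/-0.240 → slack +0.345/-0.310; half-tol=0.258, Σhalf²=0.071206
  +C: nom +43.300 → Σnom=17.810; wc +0.420/-0.420 → slack +0.765/-0.730; half-tol=0.420, Σhalf²=0.247606
  -D: nom -30.810 → Σnom=-13.000; wc +0.440/-0.440 → slack +1.205/-1.170; half-tol=0.440, Σhalf²=0.441206
  +E: nom +27.600 → Σnom=14.600; wc +0.420/-0.325 → slack +1.625/-1.495; half-tol=0.372, Σhalf²=0.579962
  -F: nom -2.300 → Σnom=12.300; wc +0.020/-0.020 → slack +1.645/-1.515; half-tol=0.020, Σhalf²=0.580362
  -G: nom -12.400 → Σnom=-0.100; wc +0.093/-0.410 → slack +1.738/-1.925; half-tol=0.252, Σhalf²=0.643615
Nominal = -0.100. Worst-case = [-0.100 - 1.925, -0.100 + 1.738] = [-2.025, 1.638]. RSS = √0.643615 = 0.802.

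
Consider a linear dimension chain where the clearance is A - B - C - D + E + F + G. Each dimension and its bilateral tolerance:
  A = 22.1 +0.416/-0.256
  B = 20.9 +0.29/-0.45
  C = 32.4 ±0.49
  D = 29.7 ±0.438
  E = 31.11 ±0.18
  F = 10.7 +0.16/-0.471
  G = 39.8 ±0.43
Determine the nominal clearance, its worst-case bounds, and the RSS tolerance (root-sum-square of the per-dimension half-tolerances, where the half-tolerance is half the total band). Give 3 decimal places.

Stack each dimension's contribution:
  +A: nom +22.100 → Σnom=22.100; wc +0.416/-0.256 → slack +0.416/-0.256; half-tol=0.336, Σhalf²=0.112896
  -B: nom -20.900 → Σnom=1.200; wc +0.450/-0.290 → slack +0.866/-0.546; half-tol=0.370, Σhalf²=0.249796
  -C: nom -32.400 → Σnom=-31.200; wc +0.490/-0.490 → slack +1.356/-1.036; half-tol=0.490, Σhalf²=0.489896
  -D: nom -29.700 → Σnom=-60.900; wc +0.438/-0.438 → slack +1.794/-1.474; half-tol=0.438, Σhalf²=0.681740
  +E: nom +31.110 → Σnom=-29.790; wc +0.180/-0.180 → slack +1.974/-1.654; half-tol=0.180, Σhalf²=0.714140
  +F: nom +10.700 → Σnom=-19.090; wc +0.160/-0.471 → slack +2.134/-2.125; half-tol=0.316, Σhalf²=0.813680
  +G: nom +39.800 → Σnom=20.710; wc +0.430/-0.430 → slack +2.564/-2.555; half-tol=0.430, Σhalf²=0.998580
Nominal = 20.710. Worst-case = [20.710 - 2.555, 20.710 + 2.564] = [18.155, 23.274]. RSS = √0.998580 = 0.999.

nominal=20.710 wc=[18.155,23.274] rss=0.999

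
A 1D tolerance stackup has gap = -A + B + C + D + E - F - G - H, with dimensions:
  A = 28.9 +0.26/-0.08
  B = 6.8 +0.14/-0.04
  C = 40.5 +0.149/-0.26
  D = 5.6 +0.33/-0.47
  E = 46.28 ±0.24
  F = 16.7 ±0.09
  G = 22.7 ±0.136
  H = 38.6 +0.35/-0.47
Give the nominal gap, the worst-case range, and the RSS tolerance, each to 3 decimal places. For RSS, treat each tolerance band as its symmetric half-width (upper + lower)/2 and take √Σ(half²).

Stack each dimension's contribution:
  -A: nom -28.900 → Σnom=-28.900; wc +0.080/-0.260 → slack +0.080/-0.260; half-tol=0.170, Σhalf²=0.028900
  +B: nom +6.800 → Σnom=-22.100; wc +0.140/-0.040 → slack +0.220/-0.300; half-tol=0.090, Σhalf²=0.037000
  +C: nom +40.500 → Σnom=18.400; wc +0.149/-0.260 → slack +0.369/-0.560; half-tol=0.205, Σhalf²=0.078820
  +D: nom +5.600 → Σnom=24.000; wc +0.330/-0.470 → slack +0.699/-1.030; half-tol=0.400, Σhalf²=0.238820
  +E: nom +46.280 → Σnom=70.280; wc +0.240/-0.240 → slack +0.939/-1.270; half-tol=0.240, Σhalf²=0.296420
  -F: nom -16.700 → Σnom=53.580; wc +0.090/-0.090 → slack +1.029/-1.360; half-tol=0.090, Σhalf²=0.304520
  -G: nom -22.700 → Σnom=30.880; wc +0.136/-0.136 → slack +1.165/-1.496; half-tol=0.136, Σhalf²=0.323016
  -H: nom -38.600 → Σnom=-7.720; wc +0.470/-0.350 → slack +1.635/-1.846; half-tol=0.410, Σhalf²=0.491116
Nominal = -7.720. Worst-case = [-7.720 - 1.846, -7.720 + 1.635] = [-9.566, -6.085]. RSS = √0.491116 = 0.701.

nominal=-7.720 wc=[-9.566,-6.085] rss=0.701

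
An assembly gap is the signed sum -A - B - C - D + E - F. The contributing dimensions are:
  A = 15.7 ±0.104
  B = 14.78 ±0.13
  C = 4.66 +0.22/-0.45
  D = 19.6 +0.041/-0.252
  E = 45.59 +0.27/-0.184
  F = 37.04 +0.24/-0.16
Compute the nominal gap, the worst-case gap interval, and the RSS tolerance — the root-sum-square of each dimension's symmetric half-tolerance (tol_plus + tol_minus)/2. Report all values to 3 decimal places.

Stack each dimension's contribution:
  -A: nom -15.700 → Σnom=-15.700; wc +0.104/-0.104 → slack +0.104/-0.104; half-tol=0.104, Σhalf²=0.010816
  -B: nom -14.780 → Σnom=-30.480; wc +0.130/-0.130 → slack +0.234/-0.234; half-tol=0.130, Σhalf²=0.027716
  -C: nom -4.660 → Σnom=-35.140; wc +0.450/-0.220 → slack +0.684/-0.454; half-tol=0.335, Σhalf²=0.139941
  -D: nom -19.600 → Σnom=-54.740; wc +0.252/-0.041 → slack +0.936/-0.495; half-tol=0.146, Σhalf²=0.161403
  +E: nom +45.590 → Σnom=-9.150; wc +0.270/-0.184 → slack +1.206/-0.679; half-tol=0.227, Σhalf²=0.212932
  -F: nom -37.040 → Σnom=-46.190; wc +0.160/-0.240 → slack +1.366/-0.919; half-tol=0.200, Σhalf²=0.252932
Nominal = -46.190. Worst-case = [-46.190 - 0.919, -46.190 + 1.366] = [-47.109, -44.824]. RSS = √0.252932 = 0.503.

nominal=-46.190 wc=[-47.109,-44.824] rss=0.503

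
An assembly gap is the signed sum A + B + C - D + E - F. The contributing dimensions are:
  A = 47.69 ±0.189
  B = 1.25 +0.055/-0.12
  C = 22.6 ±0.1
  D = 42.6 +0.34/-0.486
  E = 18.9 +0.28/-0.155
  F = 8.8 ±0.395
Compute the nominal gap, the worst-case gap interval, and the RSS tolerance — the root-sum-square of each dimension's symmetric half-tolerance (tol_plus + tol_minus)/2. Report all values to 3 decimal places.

nominal=39.040 wc=[37.741,40.545] rss=0.654

Stack each dimension's contribution:
  +A: nom +47.690 → Σnom=47.690; wc +0.189/-0.189 → slack +0.189/-0.189; half-tol=0.189, Σhalf²=0.035721
  +B: nom +1.250 → Σnom=48.940; wc +0.055/-0.120 → slack +0.244/-0.309; half-tol=0.087, Σhalf²=0.043377
  +C: nom +22.600 → Σnom=71.540; wc +0.100/-0.100 → slack +0.344/-0.409; half-tol=0.100, Σhalf²=0.053377
  -D: nom -42.600 → Σnom=28.940; wc +0.486/-0.340 → slack +0.830/-0.749; half-tol=0.413, Σhalf²=0.223946
  +E: nom +18.900 → Σnom=47.840; wc +0.280/-0.155 → slack +1.110/-0.904; half-tol=0.218, Σhalf²=0.271253
  -F: nom -8.800 → Σnom=39.040; wc +0.395/-0.395 → slack +1.505/-1.299; half-tol=0.395, Σhalf²=0.427278
Nominal = 39.040. Worst-case = [39.040 - 1.299, 39.040 + 1.505] = [37.741, 40.545]. RSS = √0.427278 = 0.654.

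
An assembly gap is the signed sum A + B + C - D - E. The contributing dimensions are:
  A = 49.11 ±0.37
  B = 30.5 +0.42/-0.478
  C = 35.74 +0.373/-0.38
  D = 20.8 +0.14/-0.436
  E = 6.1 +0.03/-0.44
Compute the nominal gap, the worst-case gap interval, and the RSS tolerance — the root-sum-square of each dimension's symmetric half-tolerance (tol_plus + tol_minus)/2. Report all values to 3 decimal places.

nominal=88.450 wc=[87.052,90.489] rss=0.786

Stack each dimension's contribution:
  +A: nom +49.110 → Σnom=49.110; wc +0.370/-0.370 → slack +0.370/-0.370; half-tol=0.370, Σhalf²=0.136900
  +B: nom +30.500 → Σnom=79.610; wc +0.420/-0.478 → slack +0.790/-0.848; half-tol=0.449, Σhalf²=0.338501
  +C: nom +35.740 → Σnom=115.350; wc +0.373/-0.380 → slack +1.163/-1.228; half-tol=0.377, Σhalf²=0.480253
  -D: nom -20.800 → Σnom=94.550; wc +0.436/-0.140 → slack +1.599/-1.368; half-tol=0.288, Σhalf²=0.563197
  -E: nom -6.100 → Σnom=88.450; wc +0.440/-0.030 → slack +2.039/-1.398; half-tol=0.235, Σhalf²=0.618422
Nominal = 88.450. Worst-case = [88.450 - 1.398, 88.450 + 2.039] = [87.052, 90.489]. RSS = √0.618422 = 0.786.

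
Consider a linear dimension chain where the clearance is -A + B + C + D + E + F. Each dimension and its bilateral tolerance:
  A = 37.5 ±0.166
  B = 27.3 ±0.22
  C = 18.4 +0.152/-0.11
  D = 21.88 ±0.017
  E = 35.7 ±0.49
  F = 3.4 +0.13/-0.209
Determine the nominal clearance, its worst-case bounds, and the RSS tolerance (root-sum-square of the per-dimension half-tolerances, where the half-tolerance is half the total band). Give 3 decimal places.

nominal=69.180 wc=[67.968,70.355] rss=0.602

Stack each dimension's contribution:
  -A: nom -37.500 → Σnom=-37.500; wc +0.166/-0.166 → slack +0.166/-0.166; half-tol=0.166, Σhalf²=0.027556
  +B: nom +27.300 → Σnom=-10.200; wc +0.220/-0.220 → slack +0.386/-0.386; half-tol=0.220, Σhalf²=0.075956
  +C: nom +18.400 → Σnom=8.200; wc +0.152/-0.110 → slack +0.538/-0.496; half-tol=0.131, Σhalf²=0.093117
  +D: nom +21.880 → Σnom=30.080; wc +0.017/-0.017 → slack +0.555/-0.513; half-tol=0.017, Σhalf²=0.093406
  +E: nom +35.700 → Σnom=65.780; wc +0.490/-0.490 → slack +1.045/-1.003; half-tol=0.490, Σhalf²=0.333506
  +F: nom +3.400 → Σnom=69.180; wc +0.130/-0.209 → slack +1.175/-1.212; half-tol=0.169, Σhalf²=0.362236
Nominal = 69.180. Worst-case = [69.180 - 1.212, 69.180 + 1.175] = [67.968, 70.355]. RSS = √0.362236 = 0.602.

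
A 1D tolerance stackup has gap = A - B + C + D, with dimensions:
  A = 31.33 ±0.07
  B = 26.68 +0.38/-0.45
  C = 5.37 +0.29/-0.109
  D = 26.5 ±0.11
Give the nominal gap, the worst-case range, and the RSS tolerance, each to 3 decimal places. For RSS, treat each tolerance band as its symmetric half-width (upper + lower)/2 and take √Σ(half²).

Stack each dimension's contribution:
  +A: nom +31.330 → Σnom=31.330; wc +0.070/-0.070 → slack +0.070/-0.070; half-tol=0.070, Σhalf²=0.004900
  -B: nom -26.680 → Σnom=4.650; wc +0.450/-0.380 → slack +0.520/-0.450; half-tol=0.415, Σhalf²=0.177125
  +C: nom +5.370 → Σnom=10.020; wc +0.290/-0.109 → slack +0.810/-0.559; half-tol=0.199, Σhalf²=0.216925
  +D: nom +26.500 → Σnom=36.520; wc +0.110/-0.110 → slack +0.920/-0.669; half-tol=0.110, Σhalf²=0.229025
Nominal = 36.520. Worst-case = [36.520 - 0.669, 36.520 + 0.920] = [35.851, 37.440]. RSS = √0.229025 = 0.479.

nominal=36.520 wc=[35.851,37.440] rss=0.479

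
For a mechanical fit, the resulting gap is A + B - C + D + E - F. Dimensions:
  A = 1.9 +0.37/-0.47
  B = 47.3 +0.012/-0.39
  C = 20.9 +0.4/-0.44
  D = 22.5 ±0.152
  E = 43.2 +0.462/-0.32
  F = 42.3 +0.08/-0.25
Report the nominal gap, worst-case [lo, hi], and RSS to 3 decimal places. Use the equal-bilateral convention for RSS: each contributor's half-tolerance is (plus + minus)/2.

Stack each dimension's contribution:
  +A: nom +1.900 → Σnom=1.900; wc +0.370/-0.470 → slack +0.370/-0.470; half-tol=0.420, Σhalf²=0.176400
  +B: nom +47.300 → Σnom=49.200; wc +0.012/-0.390 → slack +0.382/-0.860; half-tol=0.201, Σhalf²=0.216801
  -C: nom -20.900 → Σnom=28.300; wc +0.440/-0.400 → slack +0.822/-1.260; half-tol=0.420, Σhalf²=0.393201
  +D: nom +22.500 → Σnom=50.800; wc +0.152/-0.152 → slack +0.974/-1.412; half-tol=0.152, Σhalf²=0.416305
  +E: nom +43.200 → Σnom=94.000; wc +0.462/-0.320 → slack +1.436/-1.732; half-tol=0.391, Σhalf²=0.569186
  -F: nom -42.300 → Σnom=51.700; wc +0.250/-0.080 → slack +1.686/-1.812; half-tol=0.165, Σhalf²=0.596411
Nominal = 51.700. Worst-case = [51.700 - 1.812, 51.700 + 1.686] = [49.888, 53.386]. RSS = √0.596411 = 0.772.

nominal=51.700 wc=[49.888,53.386] rss=0.772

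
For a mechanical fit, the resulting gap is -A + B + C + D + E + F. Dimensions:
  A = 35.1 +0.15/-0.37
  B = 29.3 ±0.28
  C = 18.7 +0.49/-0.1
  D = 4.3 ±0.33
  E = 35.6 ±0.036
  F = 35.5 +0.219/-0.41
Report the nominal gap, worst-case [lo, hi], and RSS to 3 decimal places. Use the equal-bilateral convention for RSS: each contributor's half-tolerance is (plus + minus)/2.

Stack each dimension's contribution:
  -A: nom -35.100 → Σnom=-35.100; wc +0.370/-0.150 → slack +0.370/-0.150; half-tol=0.260, Σhalf²=0.067600
  +B: nom +29.300 → Σnom=-5.800; wc +0.280/-0.280 → slack +0.650/-0.430; half-tol=0.280, Σhalf²=0.146000
  +C: nom +18.700 → Σnom=12.900; wc +0.490/-0.100 → slack +1.140/-0.530; half-tol=0.295, Σhalf²=0.233025
  +D: nom +4.300 → Σnom=17.200; wc +0.330/-0.330 → slack +1.470/-0.860; half-tol=0.330, Σhalf²=0.341925
  +E: nom +35.600 → Σnom=52.800; wc +0.036/-0.036 → slack +1.506/-0.896; half-tol=0.036, Σhalf²=0.343221
  +F: nom +35.500 → Σnom=88.300; wc +0.219/-0.410 → slack +1.725/-1.306; half-tol=0.315, Σhalf²=0.442131
Nominal = 88.300. Worst-case = [88.300 - 1.306, 88.300 + 1.725] = [86.994, 90.025]. RSS = √0.442131 = 0.665.

nominal=88.300 wc=[86.994,90.025] rss=0.665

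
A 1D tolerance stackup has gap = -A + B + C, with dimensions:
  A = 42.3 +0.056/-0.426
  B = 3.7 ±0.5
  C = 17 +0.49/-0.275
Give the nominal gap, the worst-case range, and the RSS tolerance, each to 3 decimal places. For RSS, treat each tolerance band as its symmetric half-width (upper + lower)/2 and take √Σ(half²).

nominal=-21.600 wc=[-22.431,-20.184] rss=0.674

Stack each dimension's contribution:
  -A: nom -42.300 → Σnom=-42.300; wc +0.426/-0.056 → slack +0.426/-0.056; half-tol=0.241, Σhalf²=0.058081
  +B: nom +3.700 → Σnom=-38.600; wc +0.500/-0.500 → slack +0.926/-0.556; half-tol=0.500, Σhalf²=0.308081
  +C: nom +17.000 → Σnom=-21.600; wc +0.490/-0.275 → slack +1.416/-0.831; half-tol=0.383, Σhalf²=0.454387
Nominal = -21.600. Worst-case = [-21.600 - 0.831, -21.600 + 1.416] = [-22.431, -20.184]. RSS = √0.454387 = 0.674.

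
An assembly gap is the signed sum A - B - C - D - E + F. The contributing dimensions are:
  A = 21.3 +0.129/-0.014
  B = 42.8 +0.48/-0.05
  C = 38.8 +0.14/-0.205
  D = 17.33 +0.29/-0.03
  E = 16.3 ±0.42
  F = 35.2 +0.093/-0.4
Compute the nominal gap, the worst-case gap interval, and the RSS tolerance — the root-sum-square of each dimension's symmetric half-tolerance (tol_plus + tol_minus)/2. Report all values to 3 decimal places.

nominal=-58.730 wc=[-60.474,-57.803] rss=0.607

Stack each dimension's contribution:
  +A: nom +21.300 → Σnom=21.300; wc +0.129/-0.014 → slack +0.129/-0.014; half-tol=0.072, Σhalf²=0.005112
  -B: nom -42.800 → Σnom=-21.500; wc +0.050/-0.480 → slack +0.179/-0.494; half-tol=0.265, Σhalf²=0.075337
  -C: nom -38.800 → Σnom=-60.300; wc +0.205/-0.140 → slack +0.384/-0.634; half-tol=0.172, Σhalf²=0.105094
  -D: nom -17.330 → Σnom=-77.630; wc +0.030/-0.290 → slack +0.414/-0.924; half-tol=0.160, Σhalf²=0.130693
  -E: nom -16.300 → Σnom=-93.930; wc +0.420/-0.420 → slack +0.834/-1.344; half-tol=0.420, Σhalf²=0.307093
  +F: nom +35.200 → Σnom=-58.730; wc +0.093/-0.400 → slack +0.927/-1.744; half-tol=0.246, Σhalf²=0.367856
Nominal = -58.730. Worst-case = [-58.730 - 1.744, -58.730 + 0.927] = [-60.474, -57.803]. RSS = √0.367856 = 0.607.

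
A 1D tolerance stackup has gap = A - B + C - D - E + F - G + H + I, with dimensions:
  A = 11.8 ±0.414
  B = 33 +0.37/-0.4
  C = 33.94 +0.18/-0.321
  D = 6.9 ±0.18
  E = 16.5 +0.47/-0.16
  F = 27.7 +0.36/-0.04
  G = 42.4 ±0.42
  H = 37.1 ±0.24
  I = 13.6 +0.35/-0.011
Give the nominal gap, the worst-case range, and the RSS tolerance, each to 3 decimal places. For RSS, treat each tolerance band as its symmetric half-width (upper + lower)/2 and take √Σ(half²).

Stack each dimension's contribution:
  +A: nom +11.800 → Σnom=11.800; wc +0.414/-0.414 → slack +0.414/-0.414; half-tol=0.414, Σhalf²=0.171396
  -B: nom -33.000 → Σnom=-21.200; wc +0.400/-0.370 → slack +0.814/-0.784; half-tol=0.385, Σhalf²=0.319621
  +C: nom +33.940 → Σnom=12.740; wc +0.180/-0.321 → slack +0.994/-1.105; half-tol=0.251, Σhalf²=0.382371
  -D: nom -6.900 → Σnom=5.840; wc +0.180/-0.180 → slack +1.174/-1.285; half-tol=0.180, Σhalf²=0.414771
  -E: nom -16.500 → Σnom=-10.660; wc +0.160/-0.470 → slack +1.334/-1.755; half-tol=0.315, Σhalf²=0.513996
  +F: nom +27.700 → Σnom=17.040; wc +0.360/-0.040 → slack +1.694/-1.795; half-tol=0.200, Σhalf²=0.553996
  -G: nom -42.400 → Σnom=-25.360; wc +0.420/-0.420 → slack +2.114/-2.215; half-tol=0.420, Σhalf²=0.730396
  +H: nom +37.100 → Σnom=11.740; wc +0.240/-0.240 → slack +2.354/-2.455; half-tol=0.240, Σhalf²=0.787996
  +I: nom +13.600 → Σnom=25.340; wc +0.350/-0.011 → slack +2.704/-2.466; half-tol=0.180, Σhalf²=0.820576
Nominal = 25.340. Worst-case = [25.340 - 2.466, 25.340 + 2.704] = [22.874, 28.044]. RSS = √0.820576 = 0.906.

nominal=25.340 wc=[22.874,28.044] rss=0.906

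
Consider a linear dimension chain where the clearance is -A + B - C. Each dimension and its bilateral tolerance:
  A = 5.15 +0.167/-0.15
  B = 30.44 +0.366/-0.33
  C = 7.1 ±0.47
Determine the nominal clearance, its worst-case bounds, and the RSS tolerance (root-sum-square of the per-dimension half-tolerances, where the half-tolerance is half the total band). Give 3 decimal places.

Stack each dimension's contribution:
  -A: nom -5.150 → Σnom=-5.150; wc +0.150/-0.167 → slack +0.150/-0.167; half-tol=0.159, Σhalf²=0.025122
  +B: nom +30.440 → Σnom=25.290; wc +0.366/-0.330 → slack +0.516/-0.497; half-tol=0.348, Σhalf²=0.146226
  -C: nom -7.100 → Σnom=18.190; wc +0.470/-0.470 → slack +0.986/-0.967; half-tol=0.470, Σhalf²=0.367126
Nominal = 18.190. Worst-case = [18.190 - 0.967, 18.190 + 0.986] = [17.223, 19.176]. RSS = √0.367126 = 0.606.

nominal=18.190 wc=[17.223,19.176] rss=0.606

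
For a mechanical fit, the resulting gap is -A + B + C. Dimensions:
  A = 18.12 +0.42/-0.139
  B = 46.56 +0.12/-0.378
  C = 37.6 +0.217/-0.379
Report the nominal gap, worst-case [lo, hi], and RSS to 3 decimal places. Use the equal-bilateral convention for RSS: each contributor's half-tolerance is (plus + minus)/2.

nominal=66.040 wc=[64.863,66.516] rss=0.478

Stack each dimension's contribution:
  -A: nom -18.120 → Σnom=-18.120; wc +0.139/-0.420 → slack +0.139/-0.420; half-tol=0.279, Σhalf²=0.078120
  +B: nom +46.560 → Σnom=28.440; wc +0.120/-0.378 → slack +0.259/-0.798; half-tol=0.249, Σhalf²=0.140121
  +C: nom +37.600 → Σnom=66.040; wc +0.217/-0.379 → slack +0.476/-1.177; half-tol=0.298, Σhalf²=0.228925
Nominal = 66.040. Worst-case = [66.040 - 1.177, 66.040 + 0.476] = [64.863, 66.516]. RSS = √0.228925 = 0.478.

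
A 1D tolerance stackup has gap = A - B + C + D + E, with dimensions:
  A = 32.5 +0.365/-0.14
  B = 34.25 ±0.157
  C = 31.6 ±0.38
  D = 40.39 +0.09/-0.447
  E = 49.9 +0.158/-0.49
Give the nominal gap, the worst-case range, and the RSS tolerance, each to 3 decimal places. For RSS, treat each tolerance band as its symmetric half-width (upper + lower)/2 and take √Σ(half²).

nominal=120.140 wc=[118.526,121.290] rss=0.640

Stack each dimension's contribution:
  +A: nom +32.500 → Σnom=32.500; wc +0.365/-0.140 → slack +0.365/-0.140; half-tol=0.253, Σhalf²=0.063756
  -B: nom -34.250 → Σnom=-1.750; wc +0.157/-0.157 → slack +0.522/-0.297; half-tol=0.157, Σhalf²=0.088405
  +C: nom +31.600 → Σnom=29.850; wc +0.380/-0.380 → slack +0.902/-0.677; half-tol=0.380, Σhalf²=0.232805
  +D: nom +40.390 → Σnom=70.240; wc +0.090/-0.447 → slack +0.992/-1.124; half-tol=0.269, Σhalf²=0.304898
  +E: nom +49.900 → Σnom=120.140; wc +0.158/-0.490 → slack +1.150/-1.614; half-tol=0.324, Σhalf²=0.409874
Nominal = 120.140. Worst-case = [120.140 - 1.614, 120.140 + 1.150] = [118.526, 121.290]. RSS = √0.409874 = 0.640.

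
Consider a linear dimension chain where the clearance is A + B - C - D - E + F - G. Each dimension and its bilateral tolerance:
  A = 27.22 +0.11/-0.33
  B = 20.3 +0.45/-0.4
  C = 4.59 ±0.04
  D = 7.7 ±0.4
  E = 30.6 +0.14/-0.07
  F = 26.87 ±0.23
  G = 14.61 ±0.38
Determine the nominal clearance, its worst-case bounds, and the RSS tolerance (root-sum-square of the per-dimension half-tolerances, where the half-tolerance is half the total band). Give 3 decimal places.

Stack each dimension's contribution:
  +A: nom +27.220 → Σnom=27.220; wc +0.110/-0.330 → slack +0.110/-0.330; half-tol=0.220, Σhalf²=0.048400
  +B: nom +20.300 → Σnom=47.520; wc +0.450/-0.400 → slack +0.560/-0.730; half-tol=0.425, Σhalf²=0.229025
  -C: nom -4.590 → Σnom=42.930; wc +0.040/-0.040 → slack +0.600/-0.770; half-tol=0.040, Σhalf²=0.230625
  -D: nom -7.700 → Σnom=35.230; wc +0.400/-0.400 → slack +1.000/-1.170; half-tol=0.400, Σhalf²=0.390625
  -E: nom -30.600 → Σnom=4.630; wc +0.070/-0.140 → slack +1.070/-1.310; half-tol=0.105, Σhalf²=0.401650
  +F: nom +26.870 → Σnom=31.500; wc +0.230/-0.230 → slack +1.300/-1.540; half-tol=0.230, Σhalf²=0.454550
  -G: nom -14.610 → Σnom=16.890; wc +0.380/-0.380 → slack +1.680/-1.920; half-tol=0.380, Σhalf²=0.598950
Nominal = 16.890. Worst-case = [16.890 - 1.920, 16.890 + 1.680] = [14.970, 18.570]. RSS = √0.598950 = 0.774.

nominal=16.890 wc=[14.970,18.570] rss=0.774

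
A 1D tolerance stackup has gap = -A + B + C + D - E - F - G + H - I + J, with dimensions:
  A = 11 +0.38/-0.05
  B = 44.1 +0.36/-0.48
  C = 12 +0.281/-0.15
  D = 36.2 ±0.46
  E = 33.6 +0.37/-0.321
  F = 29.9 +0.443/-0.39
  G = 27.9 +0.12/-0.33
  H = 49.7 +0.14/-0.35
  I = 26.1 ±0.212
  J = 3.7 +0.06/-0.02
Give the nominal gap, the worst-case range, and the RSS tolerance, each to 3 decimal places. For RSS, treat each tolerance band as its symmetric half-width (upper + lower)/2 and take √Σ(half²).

Stack each dimension's contribution:
  -A: nom -11.000 → Σnom=-11.000; wc +0.050/-0.380 → slack +0.050/-0.380; half-tol=0.215, Σhalf²=0.046225
  +B: nom +44.100 → Σnom=33.100; wc +0.360/-0.480 → slack +0.410/-0.860; half-tol=0.420, Σhalf²=0.222625
  +C: nom +12.000 → Σnom=45.100; wc +0.281/-0.150 → slack +0.691/-1.010; half-tol=0.216, Σhalf²=0.269065
  +D: nom +36.200 → Σnom=81.300; wc +0.460/-0.460 → slack +1.151/-1.470; half-tol=0.460, Σhalf²=0.480665
  -E: nom -33.600 → Σnom=47.700; wc +0.321/-0.370 → slack +1.472/-1.840; half-tol=0.346, Σhalf²=0.600036
  -F: nom -29.900 → Σnom=17.800; wc +0.390/-0.443 → slack +1.862/-2.283; half-tol=0.416, Σhalf²=0.773508
  -G: nom -27.900 → Σnom=-10.100; wc +0.330/-0.120 → slack +2.192/-2.403; half-tol=0.225, Σhalf²=0.824133
  +H: nom +49.700 → Σnom=39.600; wc +0.140/-0.350 → slack +2.332/-2.753; half-tol=0.245, Σhalf²=0.884158
  -I: nom -26.100 → Σnom=13.500; wc +0.212/-0.212 → slack +2.544/-2.965; half-tol=0.212, Σhalf²=0.929102
  +J: nom +3.700 → Σnom=17.200; wc +0.060/-0.020 → slack +2.604/-2.985; half-tol=0.040, Σhalf²=0.930702
Nominal = 17.200. Worst-case = [17.200 - 2.985, 17.200 + 2.604] = [14.215, 19.804]. RSS = √0.930702 = 0.965.

nominal=17.200 wc=[14.215,19.804] rss=0.965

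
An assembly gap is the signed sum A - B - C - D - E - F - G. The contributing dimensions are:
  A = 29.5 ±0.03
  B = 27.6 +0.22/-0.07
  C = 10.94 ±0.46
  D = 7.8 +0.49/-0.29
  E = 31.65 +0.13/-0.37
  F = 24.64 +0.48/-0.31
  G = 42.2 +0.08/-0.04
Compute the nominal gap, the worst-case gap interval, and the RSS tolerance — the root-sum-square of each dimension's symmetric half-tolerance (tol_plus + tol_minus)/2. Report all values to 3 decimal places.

Stack each dimension's contribution:
  +A: nom +29.500 → Σnom=29.500; wc +0.030/-0.030 → slack +0.030/-0.030; half-tol=0.030, Σhalf²=0.000900
  -B: nom -27.600 → Σnom=1.900; wc +0.070/-0.220 → slack +0.100/-0.250; half-tol=0.145, Σhalf²=0.021925
  -C: nom -10.940 → Σnom=-9.040; wc +0.460/-0.460 → slack +0.560/-0.710; half-tol=0.460, Σhalf²=0.233525
  -D: nom -7.800 → Σnom=-16.840; wc +0.290/-0.490 → slack +0.850/-1.200; half-tol=0.390, Σhalf²=0.385625
  -E: nom -31.650 → Σnom=-48.490; wc +0.370/-0.130 → slack +1.220/-1.330; half-tol=0.250, Σhalf²=0.448125
  -F: nom -24.640 → Σnom=-73.130; wc +0.310/-0.480 → slack +1.530/-1.810; half-tol=0.395, Σhalf²=0.604150
  -G: nom -42.200 → Σnom=-115.330; wc +0.040/-0.080 → slack +1.570/-1.890; half-tol=0.060, Σhalf²=0.607750
Nominal = -115.330. Worst-case = [-115.330 - 1.890, -115.330 + 1.570] = [-117.220, -113.760]. RSS = √0.607750 = 0.780.

nominal=-115.330 wc=[-117.220,-113.760] rss=0.780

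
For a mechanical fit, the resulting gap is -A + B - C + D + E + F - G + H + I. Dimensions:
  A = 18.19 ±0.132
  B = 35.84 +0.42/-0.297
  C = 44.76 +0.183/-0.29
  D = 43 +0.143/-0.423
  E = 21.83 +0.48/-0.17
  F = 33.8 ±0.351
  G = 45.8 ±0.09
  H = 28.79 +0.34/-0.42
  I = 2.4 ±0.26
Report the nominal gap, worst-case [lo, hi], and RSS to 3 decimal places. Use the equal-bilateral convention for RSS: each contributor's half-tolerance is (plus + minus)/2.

nominal=56.910 wc=[54.584,59.416] rss=0.855

Stack each dimension's contribution:
  -A: nom -18.190 → Σnom=-18.190; wc +0.132/-0.132 → slack +0.132/-0.132; half-tol=0.132, Σhalf²=0.017424
  +B: nom +35.840 → Σnom=17.650; wc +0.420/-0.297 → slack +0.552/-0.429; half-tol=0.358, Σhalf²=0.145946
  -C: nom -44.760 → Σnom=-27.110; wc +0.290/-0.183 → slack +0.842/-0.612; half-tol=0.236, Σhalf²=0.201878
  +D: nom +43.000 → Σnom=15.890; wc +0.143/-0.423 → slack +0.985/-1.035; half-tol=0.283, Σhalf²=0.281967
  +E: nom +21.830 → Σnom=37.720; wc +0.480/-0.170 → slack +1.465/-1.205; half-tol=0.325, Σhalf²=0.387592
  +F: nom +33.800 → Σnom=71.520; wc +0.351/-0.351 → slack +1.816/-1.556; half-tol=0.351, Σhalf²=0.510793
  -G: nom -45.800 → Σnom=25.720; wc +0.090/-0.090 → slack +1.906/-1.646; half-tol=0.090, Σhalf²=0.518893
  +H: nom +28.790 → Σnom=54.510; wc +0.340/-0.420 → slack +2.246/-2.066; half-tol=0.380, Σhalf²=0.663293
  +I: nom +2.400 → Σnom=56.910; wc +0.260/-0.260 → slack +2.506/-2.326; half-tol=0.260, Σhalf²=0.730893
Nominal = 56.910. Worst-case = [56.910 - 2.326, 56.910 + 2.506] = [54.584, 59.416]. RSS = √0.730893 = 0.855.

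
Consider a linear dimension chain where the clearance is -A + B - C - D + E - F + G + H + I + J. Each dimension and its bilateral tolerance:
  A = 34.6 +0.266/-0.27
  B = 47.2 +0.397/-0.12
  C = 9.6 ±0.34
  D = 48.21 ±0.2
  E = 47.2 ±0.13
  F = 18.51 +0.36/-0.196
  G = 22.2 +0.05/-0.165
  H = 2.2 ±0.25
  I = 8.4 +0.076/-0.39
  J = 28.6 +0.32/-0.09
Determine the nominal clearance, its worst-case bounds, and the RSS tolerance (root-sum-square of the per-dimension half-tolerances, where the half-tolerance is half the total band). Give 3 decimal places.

Stack each dimension's contribution:
  -A: nom -34.600 → Σnom=-34.600; wc +0.270/-0.266 → slack +0.270/-0.266; half-tol=0.268, Σhalf²=0.071824
  +B: nom +47.200 → Σnom=12.600; wc +0.397/-0.120 → slack +0.667/-0.386; half-tol=0.259, Σhalf²=0.138646
  -C: nom -9.600 → Σnom=3.000; wc +0.340/-0.340 → slack +1.007/-0.726; half-tol=0.340, Σhalf²=0.254246
  -D: nom -48.210 → Σnom=-45.210; wc +0.200/-0.200 → slack +1.207/-0.926; half-tol=0.200, Σhalf²=0.294246
  +E: nom +47.200 → Σnom=1.990; wc +0.130/-0.130 → slack +1.337/-1.056; half-tol=0.130, Σhalf²=0.311146
  -F: nom -18.510 → Σnom=-16.520; wc +0.196/-0.360 → slack +1.533/-1.416; half-tol=0.278, Σhalf²=0.388430
  +G: nom +22.200 → Σnom=5.680; wc +0.050/-0.165 → slack +1.583/-1.581; half-tol=0.108, Σhalf²=0.399987
  +H: nom +2.200 → Σnom=7.880; wc +0.250/-0.250 → slack +1.833/-1.831; half-tol=0.250, Σhalf²=0.462487
  +I: nom +8.400 → Σnom=16.280; wc +0.076/-0.390 → slack +1.909/-2.221; half-tol=0.233, Σhalf²=0.516776
  +J: nom +28.600 → Σnom=44.880; wc +0.320/-0.090 → slack +2.229/-2.311; half-tol=0.205, Σhalf²=0.558801
Nominal = 44.880. Worst-case = [44.880 - 2.311, 44.880 + 2.229] = [42.569, 47.109]. RSS = √0.558801 = 0.748.

nominal=44.880 wc=[42.569,47.109] rss=0.748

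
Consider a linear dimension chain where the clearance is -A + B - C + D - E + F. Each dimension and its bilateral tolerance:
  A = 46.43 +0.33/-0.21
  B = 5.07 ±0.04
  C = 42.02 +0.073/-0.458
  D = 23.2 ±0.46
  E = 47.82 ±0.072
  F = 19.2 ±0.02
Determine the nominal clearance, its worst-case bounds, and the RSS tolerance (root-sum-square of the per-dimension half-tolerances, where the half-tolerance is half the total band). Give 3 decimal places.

nominal=-88.800 wc=[-89.795,-87.540] rss=0.602

Stack each dimension's contribution:
  -A: nom -46.430 → Σnom=-46.430; wc +0.210/-0.330 → slack +0.210/-0.330; half-tol=0.270, Σhalf²=0.072900
  +B: nom +5.070 → Σnom=-41.360; wc +0.040/-0.040 → slack +0.250/-0.370; half-tol=0.040, Σhalf²=0.074500
  -C: nom -42.020 → Σnom=-83.380; wc +0.458/-0.073 → slack +0.708/-0.443; half-tol=0.266, Σhalf²=0.144990
  +D: nom +23.200 → Σnom=-60.180; wc +0.460/-0.460 → slack +1.168/-0.903; half-tol=0.460, Σhalf²=0.356590
  -E: nom -47.820 → Σnom=-108.000; wc +0.072/-0.072 → slack +1.240/-0.975; half-tol=0.072, Σhalf²=0.361774
  +F: nom +19.200 → Σnom=-88.800; wc +0.020/-0.020 → slack +1.260/-0.995; half-tol=0.020, Σhalf²=0.362174
Nominal = -88.800. Worst-case = [-88.800 - 0.995, -88.800 + 1.260] = [-89.795, -87.540]. RSS = √0.362174 = 0.602.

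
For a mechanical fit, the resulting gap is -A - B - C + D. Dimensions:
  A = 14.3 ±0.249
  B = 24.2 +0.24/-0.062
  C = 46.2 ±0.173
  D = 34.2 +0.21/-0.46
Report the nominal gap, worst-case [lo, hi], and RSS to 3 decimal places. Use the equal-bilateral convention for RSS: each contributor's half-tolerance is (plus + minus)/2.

nominal=-50.500 wc=[-51.622,-49.806] rss=0.476

Stack each dimension's contribution:
  -A: nom -14.300 → Σnom=-14.300; wc +0.249/-0.249 → slack +0.249/-0.249; half-tol=0.249, Σhalf²=0.062001
  -B: nom -24.200 → Σnom=-38.500; wc +0.062/-0.240 → slack +0.311/-0.489; half-tol=0.151, Σhalf²=0.084802
  -C: nom -46.200 → Σnom=-84.700; wc +0.173/-0.173 → slack +0.484/-0.662; half-tol=0.173, Σhalf²=0.114731
  +D: nom +34.200 → Σnom=-50.500; wc +0.210/-0.460 → slack +0.694/-1.122; half-tol=0.335, Σhalf²=0.226956
Nominal = -50.500. Worst-case = [-50.500 - 1.122, -50.500 + 0.694] = [-51.622, -49.806]. RSS = √0.226956 = 0.476.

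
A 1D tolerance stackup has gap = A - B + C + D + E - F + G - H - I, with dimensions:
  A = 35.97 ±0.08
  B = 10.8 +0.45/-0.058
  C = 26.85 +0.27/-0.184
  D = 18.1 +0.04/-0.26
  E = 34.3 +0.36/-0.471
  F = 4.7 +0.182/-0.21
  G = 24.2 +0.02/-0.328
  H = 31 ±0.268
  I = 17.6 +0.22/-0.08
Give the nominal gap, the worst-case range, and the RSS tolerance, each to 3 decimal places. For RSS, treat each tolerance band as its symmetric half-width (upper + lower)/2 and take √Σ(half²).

nominal=75.320 wc=[72.877,76.706] rss=0.693

Stack each dimension's contribution:
  +A: nom +35.970 → Σnom=35.970; wc +0.080/-0.080 → slack +0.080/-0.080; half-tol=0.080, Σhalf²=0.006400
  -B: nom -10.800 → Σnom=25.170; wc +0.058/-0.450 → slack +0.138/-0.530; half-tol=0.254, Σhalf²=0.070916
  +C: nom +26.850 → Σnom=52.020; wc +0.270/-0.184 → slack +0.408/-0.714; half-tol=0.227, Σhalf²=0.122445
  +D: nom +18.100 → Σnom=70.120; wc +0.040/-0.260 → slack +0.448/-0.974; half-tol=0.150, Σhalf²=0.144945
  +E: nom +34.300 → Σnom=104.420; wc +0.360/-0.471 → slack +0.808/-1.445; half-tol=0.415, Σhalf²=0.317585
  -F: nom -4.700 → Σnom=99.720; wc +0.210/-0.182 → slack +1.018/-1.627; half-tol=0.196, Σhalf²=0.356001
  +G: nom +24.200 → Σnom=123.920; wc +0.020/-0.328 → slack +1.038/-1.955; half-tol=0.174, Σhalf²=0.386277
  -H: nom -31.000 → Σnom=92.920; wc +0.268/-0.268 → slack +1.306/-2.223; half-tol=0.268, Σhalf²=0.458101
  -I: nom -17.600 → Σnom=75.320; wc +0.080/-0.220 → slack +1.386/-2.443; half-tol=0.150, Σhalf²=0.480601
Nominal = 75.320. Worst-case = [75.320 - 2.443, 75.320 + 1.386] = [72.877, 76.706]. RSS = √0.480601 = 0.693.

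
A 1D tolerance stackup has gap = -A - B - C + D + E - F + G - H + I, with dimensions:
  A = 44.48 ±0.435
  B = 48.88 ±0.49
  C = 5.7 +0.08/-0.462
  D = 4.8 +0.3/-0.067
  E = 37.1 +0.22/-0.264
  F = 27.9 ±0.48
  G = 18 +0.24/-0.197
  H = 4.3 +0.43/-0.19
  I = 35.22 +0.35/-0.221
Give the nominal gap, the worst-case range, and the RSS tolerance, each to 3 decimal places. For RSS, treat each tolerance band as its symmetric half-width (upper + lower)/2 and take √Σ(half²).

Stack each dimension's contribution:
  -A: nom -44.480 → Σnom=-44.480; wc +0.435/-0.435 → slack +0.435/-0.435; half-tol=0.435, Σhalf²=0.189225
  -B: nom -48.880 → Σnom=-93.360; wc +0.490/-0.490 → slack +0.925/-0.925; half-tol=0.490, Σhalf²=0.429325
  -C: nom -5.700 → Σnom=-99.060; wc +0.462/-0.080 → slack +1.387/-1.005; half-tol=0.271, Σhalf²=0.502766
  +D: nom +4.800 → Σnom=-94.260; wc +0.300/-0.067 → slack +1.687/-1.072; half-tol=0.183, Σhalf²=0.536438
  +E: nom +37.100 → Σnom=-57.160; wc +0.220/-0.264 → slack +1.907/-1.336; half-tol=0.242, Σhalf²=0.595002
  -F: nom -27.900 → Σnom=-85.060; wc +0.480/-0.480 → slack +2.387/-1.816; half-tol=0.480, Σhalf²=0.825402
  +G: nom +18.000 → Σnom=-67.060; wc +0.240/-0.197 → slack +2.627/-2.013; half-tol=0.218, Σhalf²=0.873144
  -H: nom -4.300 → Σnom=-71.360; wc +0.190/-0.430 → slack +2.817/-2.443; half-tol=0.310, Σhalf²=0.969244
  +I: nom +35.220 → Σnom=-36.140; wc +0.350/-0.221 → slack +3.167/-2.664; half-tol=0.285, Σhalf²=1.050755
Nominal = -36.140. Worst-case = [-36.140 - 2.664, -36.140 + 3.167] = [-38.804, -32.973]. RSS = √1.050755 = 1.025.

nominal=-36.140 wc=[-38.804,-32.973] rss=1.025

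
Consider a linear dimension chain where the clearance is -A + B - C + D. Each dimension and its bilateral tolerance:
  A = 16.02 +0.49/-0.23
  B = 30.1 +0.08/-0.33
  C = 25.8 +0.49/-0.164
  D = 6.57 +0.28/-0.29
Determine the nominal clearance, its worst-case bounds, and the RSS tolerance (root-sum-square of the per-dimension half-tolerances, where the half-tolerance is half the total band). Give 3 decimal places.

nominal=-5.150 wc=[-6.750,-4.396] rss=0.600

Stack each dimension's contribution:
  -A: nom -16.020 → Σnom=-16.020; wc +0.230/-0.490 → slack +0.230/-0.490; half-tol=0.360, Σhalf²=0.129600
  +B: nom +30.100 → Σnom=14.080; wc +0.080/-0.330 → slack +0.310/-0.820; half-tol=0.205, Σhalf²=0.171625
  -C: nom -25.800 → Σnom=-11.720; wc +0.164/-0.490 → slack +0.474/-1.310; half-tol=0.327, Σhalf²=0.278554
  +D: nom +6.570 → Σnom=-5.150; wc +0.280/-0.290 → slack +0.754/-1.600; half-tol=0.285, Σhalf²=0.359779
Nominal = -5.150. Worst-case = [-5.150 - 1.600, -5.150 + 0.754] = [-6.750, -4.396]. RSS = √0.359779 = 0.600.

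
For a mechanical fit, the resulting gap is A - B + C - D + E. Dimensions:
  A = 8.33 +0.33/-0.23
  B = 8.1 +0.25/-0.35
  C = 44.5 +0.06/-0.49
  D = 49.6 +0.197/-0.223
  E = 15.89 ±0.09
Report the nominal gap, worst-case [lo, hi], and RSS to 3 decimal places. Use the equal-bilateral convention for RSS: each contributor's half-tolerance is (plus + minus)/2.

Stack each dimension's contribution:
  +A: nom +8.330 → Σnom=8.330; wc +0.330/-0.230 → slack +0.330/-0.230; half-tol=0.280, Σhalf²=0.078400
  -B: nom -8.100 → Σnom=0.230; wc +0.350/-0.250 → slack +0.680/-0.480; half-tol=0.300, Σhalf²=0.168400
  +C: nom +44.500 → Σnom=44.730; wc +0.060/-0.490 → slack +0.740/-0.970; half-tol=0.275, Σhalf²=0.244025
  -D: nom -49.600 → Σnom=-4.870; wc +0.223/-0.197 → slack +0.963/-1.167; half-tol=0.210, Σhalf²=0.288125
  +E: nom +15.890 → Σnom=11.020; wc +0.090/-0.090 → slack +1.053/-1.257; half-tol=0.090, Σhalf²=0.296225
Nominal = 11.020. Worst-case = [11.020 - 1.257, 11.020 + 1.053] = [9.763, 12.073]. RSS = √0.296225 = 0.544.

nominal=11.020 wc=[9.763,12.073] rss=0.544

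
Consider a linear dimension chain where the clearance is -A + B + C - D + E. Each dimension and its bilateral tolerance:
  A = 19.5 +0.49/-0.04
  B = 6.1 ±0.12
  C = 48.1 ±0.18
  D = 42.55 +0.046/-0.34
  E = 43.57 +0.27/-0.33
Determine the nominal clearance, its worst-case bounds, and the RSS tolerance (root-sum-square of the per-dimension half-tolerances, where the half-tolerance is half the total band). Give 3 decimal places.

nominal=35.720 wc=[34.554,36.670] rss=0.494

Stack each dimension's contribution:
  -A: nom -19.500 → Σnom=-19.500; wc +0.040/-0.490 → slack +0.040/-0.490; half-tol=0.265, Σhalf²=0.070225
  +B: nom +6.100 → Σnom=-13.400; wc +0.120/-0.120 → slack +0.160/-0.610; half-tol=0.120, Σhalf²=0.084625
  +C: nom +48.100 → Σnom=34.700; wc +0.180/-0.180 → slack +0.340/-0.790; half-tol=0.180, Σhalf²=0.117025
  -D: nom -42.550 → Σnom=-7.850; wc +0.340/-0.046 → slack +0.680/-0.836; half-tol=0.193, Σhalf²=0.154274
  +E: nom +43.570 → Σnom=35.720; wc +0.270/-0.330 → slack +0.950/-1.166; half-tol=0.300, Σhalf²=0.244274
Nominal = 35.720. Worst-case = [35.720 - 1.166, 35.720 + 0.950] = [34.554, 36.670]. RSS = √0.244274 = 0.494.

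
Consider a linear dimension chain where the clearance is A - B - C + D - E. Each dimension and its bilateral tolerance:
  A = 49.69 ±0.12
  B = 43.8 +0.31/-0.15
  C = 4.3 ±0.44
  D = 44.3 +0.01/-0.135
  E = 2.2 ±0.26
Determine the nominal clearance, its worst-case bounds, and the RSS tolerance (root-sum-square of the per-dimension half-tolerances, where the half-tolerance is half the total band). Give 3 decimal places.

Stack each dimension's contribution:
  +A: nom +49.690 → Σnom=49.690; wc +0.120/-0.120 → slack +0.120/-0.120; half-tol=0.120, Σhalf²=0.014400
  -B: nom -43.800 → Σnom=5.890; wc +0.150/-0.310 → slack +0.270/-0.430; half-tol=0.230, Σhalf²=0.067300
  -C: nom -4.300 → Σnom=1.590; wc +0.440/-0.440 → slack +0.710/-0.870; half-tol=0.440, Σhalf²=0.260900
  +D: nom +44.300 → Σnom=45.890; wc +0.010/-0.135 → slack +0.720/-1.005; half-tol=0.073, Σhalf²=0.266156
  -E: nom -2.200 → Σnom=43.690; wc +0.260/-0.260 → slack +0.980/-1.265; half-tol=0.260, Σhalf²=0.333756
Nominal = 43.690. Worst-case = [43.690 - 1.265, 43.690 + 0.980] = [42.425, 44.670]. RSS = √0.333756 = 0.578.

nominal=43.690 wc=[42.425,44.670] rss=0.578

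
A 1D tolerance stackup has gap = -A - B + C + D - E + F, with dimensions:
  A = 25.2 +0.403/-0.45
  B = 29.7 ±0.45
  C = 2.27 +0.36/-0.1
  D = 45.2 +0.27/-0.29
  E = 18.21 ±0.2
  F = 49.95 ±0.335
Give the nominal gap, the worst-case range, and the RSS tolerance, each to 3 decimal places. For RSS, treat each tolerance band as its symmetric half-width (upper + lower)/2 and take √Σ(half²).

Stack each dimension's contribution:
  -A: nom -25.200 → Σnom=-25.200; wc +0.450/-0.403 → slack +0.450/-0.403; half-tol=0.426, Σhalf²=0.181902
  -B: nom -29.700 → Σnom=-54.900; wc +0.450/-0.450 → slack +0.900/-0.853; half-tol=0.450, Σhalf²=0.384402
  +C: nom +2.270 → Σnom=-52.630; wc +0.360/-0.100 → slack +1.260/-0.953; half-tol=0.230, Σhalf²=0.437302
  +D: nom +45.200 → Σnom=-7.430; wc +0.270/-0.290 → slack +1.530/-1.243; half-tol=0.280, Σhalf²=0.515702
  -E: nom -18.210 → Σnom=-25.640; wc +0.200/-0.200 → slack +1.730/-1.443; half-tol=0.200, Σhalf²=0.555702
  +F: nom +49.950 → Σnom=24.310; wc +0.335/-0.335 → slack +2.065/-1.778; half-tol=0.335, Σhalf²=0.667927
Nominal = 24.310. Worst-case = [24.310 - 1.778, 24.310 + 2.065] = [22.532, 26.375]. RSS = √0.667927 = 0.817.

nominal=24.310 wc=[22.532,26.375] rss=0.817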